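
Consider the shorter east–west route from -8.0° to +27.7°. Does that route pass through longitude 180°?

No

Signed shortest Δλ = ((27.7 − -8.0 + 180) mod 360) − 180 = 35.7°.
Going east by 35.7° from -8.0° reaches +27.7° without touching 180°.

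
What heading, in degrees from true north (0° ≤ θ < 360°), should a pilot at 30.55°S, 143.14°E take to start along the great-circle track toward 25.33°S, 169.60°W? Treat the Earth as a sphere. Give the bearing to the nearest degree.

Δλ = -169.60 − 143.14 = -312.74°; wrapped into (−180°, 180°]: 47.26°.
θ = atan2( sin Δλ · cos φ₂ , cos φ₁ · sin φ₂ − sin φ₁ · cos φ₂ · cos Δλ )
  = atan2(0.66383, -0.05664) = 94.877° → normalised to [0°, 360°): 94.877°.

95°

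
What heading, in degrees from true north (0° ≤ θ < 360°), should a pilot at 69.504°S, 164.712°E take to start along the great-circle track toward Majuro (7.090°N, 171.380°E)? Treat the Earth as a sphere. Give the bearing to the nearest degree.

Δλ = 171.380 − 164.712 = 6.668°.
θ = atan2( sin Δλ · cos φ₂ , cos φ₁ · sin φ₂ − sin φ₁ · cos φ₂ · cos Δλ )
  = atan2(0.11523, 0.96646) = 6.799° → normalised to [0°, 360°): 6.799°.

7°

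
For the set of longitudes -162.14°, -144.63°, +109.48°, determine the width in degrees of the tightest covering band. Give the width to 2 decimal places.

Sort the longitudes: -162.14°, -144.63°, +109.48°.
Eastward gaps between consecutive values (wrapping around): 17.51°, 254.11°, 88.38°.
Largest gap = 254.11° ⇒ minimal covering band is its complement: 360° − 254.11° = 105.89°.
Band runs from +109.48° eastward to -144.63°, crossing the antimeridian.

105.89°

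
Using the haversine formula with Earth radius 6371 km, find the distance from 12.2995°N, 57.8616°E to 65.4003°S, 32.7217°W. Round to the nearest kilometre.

Δλ = -32.7217 − 57.8616 = -90.5833°.
Δφ = -65.4003 − 12.2995 = -77.6998°.
a = sin²(Δφ/2) + cos φ₁ · cos φ₂ · sin²(Δλ/2) = 0.598914.
c = 2·atan2(√a, √(1−a)) = 1.76994 rad → d = 6371·c ≈ 11276.28 km.

11276 km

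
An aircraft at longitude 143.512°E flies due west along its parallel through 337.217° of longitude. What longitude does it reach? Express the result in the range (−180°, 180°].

Start at +143.512°; shift −337.217° → -193.705°.
-193.705° lies outside (−180°, 180°]; add 360° → +166.295°.

166.295°E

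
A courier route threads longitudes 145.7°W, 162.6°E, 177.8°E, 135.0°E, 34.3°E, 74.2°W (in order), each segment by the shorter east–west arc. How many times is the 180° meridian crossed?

Leg 1: -145.7° → +162.6°, shortest Δλ = -51.7° (west) — crosses 180°.
Leg 2: +162.6° → +177.8°, shortest Δλ = 15.2° (east) — does not cross 180°.
Leg 3: +177.8° → +135.0°, shortest Δλ = -42.8° (west) — does not cross 180°.
Leg 4: +135.0° → +34.3°, shortest Δλ = -100.7° (west) — does not cross 180°.
Leg 5: +34.3° → -74.2°, shortest Δλ = -108.5° (west) — does not cross 180°.
Total crossings: 1.

1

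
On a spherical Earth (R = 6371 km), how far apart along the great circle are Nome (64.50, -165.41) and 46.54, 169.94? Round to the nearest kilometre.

2495 km

Δλ = 169.94 − -165.41 = 335.35°; wrapped into (−180°, 180°]: -24.65°.
Δφ = 46.54 − 64.50 = -17.96°.
a = sin²(Δφ/2) + cos φ₁ · cos φ₂ · sin²(Δλ/2) = 0.037857.
c = 2·atan2(√a, √(1−a)) = 0.39163 rad → d = 6371·c ≈ 2495.10 km.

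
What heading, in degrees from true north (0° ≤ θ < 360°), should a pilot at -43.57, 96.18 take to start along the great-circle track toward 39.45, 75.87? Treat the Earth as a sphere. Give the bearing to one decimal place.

Δλ = 75.87 − 96.18 = -20.31°.
θ = atan2( sin Δλ · cos φ₂ , cos φ₁ · sin φ₂ − sin φ₁ · cos φ₂ · cos Δλ )
  = atan2(-0.26802, 0.95950) = -15.607° → normalised to [0°, 360°): 344.393°.

344.4°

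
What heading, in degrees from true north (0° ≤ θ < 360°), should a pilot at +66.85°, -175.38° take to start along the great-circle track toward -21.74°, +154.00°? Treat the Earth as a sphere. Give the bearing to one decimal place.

Δλ = 154.00 − -175.38 = 329.38°; wrapped into (−180°, 180°]: -30.62°.
θ = atan2( sin Δλ · cos φ₂ , cos φ₁ · sin φ₂ − sin φ₁ · cos φ₂ · cos Δλ )
  = atan2(-0.47311, -0.88061) = -151.753° → normalised to [0°, 360°): 208.247°.

208.2°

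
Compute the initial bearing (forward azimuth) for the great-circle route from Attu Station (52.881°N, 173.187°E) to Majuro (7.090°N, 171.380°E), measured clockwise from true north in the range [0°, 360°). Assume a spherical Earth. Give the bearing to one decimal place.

Δλ = 171.380 − 173.187 = -1.807°.
θ = atan2( sin Δλ · cos φ₂ , cos φ₁ · sin φ₂ − sin φ₁ · cos φ₂ · cos Δλ )
  = atan2(-0.03129, -0.71641) = -177.499° → normalised to [0°, 360°): 182.501°.

182.5°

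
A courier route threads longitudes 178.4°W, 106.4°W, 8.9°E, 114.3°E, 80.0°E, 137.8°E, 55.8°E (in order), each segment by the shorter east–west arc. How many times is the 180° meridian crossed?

0

Leg 1: -178.4° → -106.4°, shortest Δλ = 72.0° (east) — does not cross 180°.
Leg 2: -106.4° → +8.9°, shortest Δλ = 115.3° (east) — does not cross 180°.
Leg 3: +8.9° → +114.3°, shortest Δλ = 105.4° (east) — does not cross 180°.
Leg 4: +114.3° → +80.0°, shortest Δλ = -34.3° (west) — does not cross 180°.
Leg 5: +80.0° → +137.8°, shortest Δλ = 57.8° (east) — does not cross 180°.
Leg 6: +137.8° → +55.8°, shortest Δλ = -82.0° (west) — does not cross 180°.
Total crossings: 0.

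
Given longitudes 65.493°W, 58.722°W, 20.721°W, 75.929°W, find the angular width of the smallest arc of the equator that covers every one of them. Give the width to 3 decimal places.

Sort the longitudes: -75.929°, -65.493°, -58.722°, -20.721°.
Eastward gaps between consecutive values (wrapping around): 10.436°, 6.771°, 38.001°, 304.792°.
Largest gap = 304.792° ⇒ minimal covering band is its complement: 360° − 304.792° = 55.208°.
Band runs from -75.929° eastward to -20.721°.

55.208°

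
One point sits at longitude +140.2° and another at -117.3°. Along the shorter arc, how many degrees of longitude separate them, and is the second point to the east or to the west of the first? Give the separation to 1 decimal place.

102.5° east

Raw difference: -117.3 − 140.2 = -257.5°.
Normalise into (−180°, 180°]: -257.5° + 360° = 102.5°.
Positive ⇒ the second point lies to the east; separation 102.5°.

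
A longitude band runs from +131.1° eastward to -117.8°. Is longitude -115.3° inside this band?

No

Band width going east from +131.1° to -117.8°: ((-117.8 − 131.1) mod 360) = 111.1°.
Offset of -115.3° east of the west edge: ((-115.3 − 131.1) mod 360) = 113.6°.
113.6° > 111.1° ⇒ outside.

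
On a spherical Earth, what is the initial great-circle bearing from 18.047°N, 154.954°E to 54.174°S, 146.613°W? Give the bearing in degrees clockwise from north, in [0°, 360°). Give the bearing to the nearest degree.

Δλ = -146.613 − 154.954 = -301.567°; wrapped into (−180°, 180°]: 58.433°.
θ = atan2( sin Δλ · cos φ₂ , cos φ₁ · sin φ₂ − sin φ₁ · cos φ₂ · cos Δλ )
  = atan2(0.49871, -0.86584) = 150.058° → normalised to [0°, 360°): 150.058°.

150°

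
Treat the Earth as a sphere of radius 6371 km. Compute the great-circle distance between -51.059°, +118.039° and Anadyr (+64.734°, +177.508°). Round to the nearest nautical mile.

Δλ = 177.508 − 118.039 = 59.469°.
Δφ = 64.734 − -51.059 = 115.793°.
a = sin²(Δφ/2) + cos φ₁ · cos φ₂ · sin²(Δλ/2) = 0.783553.
c = 2·atan2(√a, √(1−a)) = 2.17378 rad → d = 6371·c ≈ 13849.18 km ≈ 7477.96 nmi.

7478 nmi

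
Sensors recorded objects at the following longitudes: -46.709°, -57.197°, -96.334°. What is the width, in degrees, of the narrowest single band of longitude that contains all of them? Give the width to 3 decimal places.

Sort the longitudes: -96.334°, -57.197°, -46.709°.
Eastward gaps between consecutive values (wrapping around): 39.137°, 10.488°, 310.375°.
Largest gap = 310.375° ⇒ minimal covering band is its complement: 360° − 310.375° = 49.625°.
Band runs from -96.334° eastward to -46.709°.

49.625°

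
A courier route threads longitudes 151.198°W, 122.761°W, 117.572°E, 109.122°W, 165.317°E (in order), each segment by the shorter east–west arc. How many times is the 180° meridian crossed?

3

Leg 1: -151.198° → -122.761°, shortest Δλ = 28.437° (east) — does not cross 180°.
Leg 2: -122.761° → +117.572°, shortest Δλ = -119.667° (west) — crosses 180°.
Leg 3: +117.572° → -109.122°, shortest Δλ = 133.306° (east) — crosses 180°.
Leg 4: -109.122° → +165.317°, shortest Δλ = -85.561° (west) — crosses 180°.
Total crossings: 3.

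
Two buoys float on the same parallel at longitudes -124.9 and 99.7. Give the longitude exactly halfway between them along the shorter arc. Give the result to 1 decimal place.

+167.4°

Signed shortest Δλ from -124.9° to +99.7° is -135.4°.
Midpoint longitude = -124.9° + (-135.4°)/2 = -124.9° − 67.7° = -192.6°.
Normalise into (−180°, 180°]: +167.4°.
(The naïve average (-124.9 + +99.7)/2 = -12.6° is on the wrong side of the globe.)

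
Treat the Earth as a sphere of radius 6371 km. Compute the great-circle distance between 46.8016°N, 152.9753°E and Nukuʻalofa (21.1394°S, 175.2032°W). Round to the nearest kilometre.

8202 km

Δλ = -175.2032 − 152.9753 = -328.1785°; wrapped into (−180°, 180°]: 31.8215°.
Δφ = -21.1394 − 46.8016 = -67.9410°.
a = sin²(Δφ/2) + cos φ₁ · cos φ₂ · sin²(Δλ/2) = 0.360201.
c = 2·atan2(√a, √(1−a)) = 1.28742 rad → d = 6371·c ≈ 8202.17 km.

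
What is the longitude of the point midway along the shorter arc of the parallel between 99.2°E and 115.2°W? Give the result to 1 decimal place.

Signed shortest Δλ from +99.2° to -115.2° is +145.6°.
Midpoint longitude = +99.2° + (+145.6°)/2 = +99.2° + 72.8° = +172.0°.
(The naïve average (+99.2 + -115.2)/2 = -8.0° is on the wrong side of the globe.)

172.0°E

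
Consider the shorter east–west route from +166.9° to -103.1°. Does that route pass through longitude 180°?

Naïve |-103.1 − 166.9| = 270.0° > 180°, so the shorter arc goes the other way round — across 180°.
Signed shortest Δλ = ((-103.1 − 166.9 + 180) mod 360) − 180 = 90.0°.
Going east by 90.0° from +166.9° passes through 180° before reaching -103.1°.

Yes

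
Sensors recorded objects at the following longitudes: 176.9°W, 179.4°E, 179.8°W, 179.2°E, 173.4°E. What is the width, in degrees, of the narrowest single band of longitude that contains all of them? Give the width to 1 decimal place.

9.7°

Sort the longitudes: -179.8°, -176.9°, +173.4°, +179.2°, +179.4°.
Eastward gaps between consecutive values (wrapping around): 2.9°, 350.3°, 5.8°, 0.2°, 0.8°.
Largest gap = 350.3° ⇒ minimal covering band is its complement: 360° − 350.3° = 9.7°.
Band runs from +173.4° eastward to -176.9°, crossing the antimeridian.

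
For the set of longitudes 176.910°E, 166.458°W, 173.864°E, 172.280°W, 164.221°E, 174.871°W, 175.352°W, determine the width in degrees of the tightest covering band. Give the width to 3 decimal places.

29.321°

Sort the longitudes: -175.352°, -174.871°, -172.280°, -166.458°, +164.221°, +173.864°, +176.910°.
Eastward gaps between consecutive values (wrapping around): 0.481°, 2.591°, 5.822°, 330.679°, 9.643°, 3.046°, 7.738°.
Largest gap = 330.679° ⇒ minimal covering band is its complement: 360° − 330.679° = 29.321°.
Band runs from +164.221° eastward to -166.458°, crossing the antimeridian.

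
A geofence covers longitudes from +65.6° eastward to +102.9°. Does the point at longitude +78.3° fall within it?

Band width going east from +65.6° to +102.9°: ((102.9 − 65.6) mod 360) = 37.3°.
Offset of +78.3° east of the west edge: ((78.3 − 65.6) mod 360) = 12.7°.
12.7° ≤ 37.3° ⇒ inside.

Yes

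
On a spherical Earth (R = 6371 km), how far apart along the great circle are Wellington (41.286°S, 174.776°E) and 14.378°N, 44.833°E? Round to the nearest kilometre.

14359 km

Δλ = 44.833 − 174.776 = -129.943°.
Δφ = 14.378 − -41.286 = 55.664°.
a = sin²(Δφ/2) + cos φ₁ · cos φ₂ · sin²(Δλ/2) = 0.815584.
c = 2·atan2(√a, √(1−a)) = 2.25385 rad → d = 6371·c ≈ 14359.31 km.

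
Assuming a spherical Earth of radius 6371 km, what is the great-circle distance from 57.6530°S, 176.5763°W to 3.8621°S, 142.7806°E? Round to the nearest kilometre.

6948 km

Δλ = 142.7806 − -176.5763 = 319.3569°; wrapped into (−180°, 180°]: -40.6431°.
Δφ = -3.8621 − -57.6530 = 53.7909°.
a = sin²(Δφ/2) + cos φ₁ · cos φ₂ · sin²(Δλ/2) = 0.269018.
c = 2·atan2(√a, √(1−a)) = 1.09059 rad → d = 6371·c ≈ 6948.14 km.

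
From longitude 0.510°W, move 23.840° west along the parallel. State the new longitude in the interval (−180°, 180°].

24.350°W

Start at -0.510°; shift −23.840° → -24.350°.
-24.350° already lies in (−180°, 180°].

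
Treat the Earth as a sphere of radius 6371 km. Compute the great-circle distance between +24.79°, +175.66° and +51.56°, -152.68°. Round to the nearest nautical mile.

Δλ = -152.68 − 175.66 = -328.34°; wrapped into (−180°, 180°]: 31.66°.
Δφ = 51.56 − 24.79 = 26.77°.
a = sin²(Δφ/2) + cos φ₁ · cos φ₂ · sin²(Δλ/2) = 0.095587.
c = 2·atan2(√a, √(1−a)) = 0.62864 rad → d = 6371·c ≈ 4005.09 km ≈ 2162.58 nmi.

2163 nmi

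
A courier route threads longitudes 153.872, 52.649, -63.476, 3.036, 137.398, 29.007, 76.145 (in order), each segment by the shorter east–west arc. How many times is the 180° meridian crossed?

Leg 1: +153.872° → +52.649°, shortest Δλ = -101.223° (west) — does not cross 180°.
Leg 2: +52.649° → -63.476°, shortest Δλ = -116.125° (west) — does not cross 180°.
Leg 3: -63.476° → +3.036°, shortest Δλ = 66.512° (east) — does not cross 180°.
Leg 4: +3.036° → +137.398°, shortest Δλ = 134.362° (east) — does not cross 180°.
Leg 5: +137.398° → +29.007°, shortest Δλ = -108.391° (west) — does not cross 180°.
Leg 6: +29.007° → +76.145°, shortest Δλ = 47.138° (east) — does not cross 180°.
Total crossings: 0.

0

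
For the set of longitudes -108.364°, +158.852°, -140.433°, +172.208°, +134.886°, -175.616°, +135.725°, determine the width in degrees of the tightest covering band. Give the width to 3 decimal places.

Sort the longitudes: -175.616°, -140.433°, -108.364°, +134.886°, +135.725°, +158.852°, +172.208°.
Eastward gaps between consecutive values (wrapping around): 35.183°, 32.069°, 243.250°, 0.839°, 23.127°, 13.356°, 12.176°.
Largest gap = 243.250° ⇒ minimal covering band is its complement: 360° − 243.250° = 116.750°.
Band runs from +134.886° eastward to -108.364°, crossing the antimeridian.

116.750°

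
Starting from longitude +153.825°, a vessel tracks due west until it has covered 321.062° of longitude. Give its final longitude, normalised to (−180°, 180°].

Start at +153.825°; shift −321.062° → -167.237°.
-167.237° already lies in (−180°, 180°].

-167.237°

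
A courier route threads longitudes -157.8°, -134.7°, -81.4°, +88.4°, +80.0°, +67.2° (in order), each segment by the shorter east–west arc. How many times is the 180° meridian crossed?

Leg 1: -157.8° → -134.7°, shortest Δλ = 23.1° (east) — does not cross 180°.
Leg 2: -134.7° → -81.4°, shortest Δλ = 53.3° (east) — does not cross 180°.
Leg 3: -81.4° → +88.4°, shortest Δλ = 169.8° (east) — does not cross 180°.
Leg 4: +88.4° → +80.0°, shortest Δλ = -8.4° (west) — does not cross 180°.
Leg 5: +80.0° → +67.2°, shortest Δλ = -12.8° (west) — does not cross 180°.
Total crossings: 0.

0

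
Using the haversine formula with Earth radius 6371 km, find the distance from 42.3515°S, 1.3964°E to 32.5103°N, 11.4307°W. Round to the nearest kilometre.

Δλ = -11.4307 − 1.3964 = -12.8271°.
Δφ = 32.5103 − -42.3515 = 74.8618°.
a = sin²(Δφ/2) + cos φ₁ · cos φ₂ · sin²(Δλ/2) = 0.377202.
c = 2·atan2(√a, √(1−a)) = 1.32266 rad → d = 6371·c ≈ 8426.68 km.

8427 km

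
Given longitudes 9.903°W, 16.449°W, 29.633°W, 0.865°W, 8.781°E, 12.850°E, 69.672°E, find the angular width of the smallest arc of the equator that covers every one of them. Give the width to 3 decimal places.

Sort the longitudes: -29.633°, -16.449°, -9.903°, -0.865°, +8.781°, +12.850°, +69.672°.
Eastward gaps between consecutive values (wrapping around): 13.184°, 6.546°, 9.038°, 9.646°, 4.069°, 56.822°, 260.695°.
Largest gap = 260.695° ⇒ minimal covering band is its complement: 360° − 260.695° = 99.305°.
Band runs from -29.633° eastward to +69.672°.

99.305°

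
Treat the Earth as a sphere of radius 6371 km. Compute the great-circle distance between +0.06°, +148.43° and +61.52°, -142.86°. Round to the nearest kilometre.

Δλ = -142.86 − 148.43 = -291.29°; wrapped into (−180°, 180°]: 68.71°.
Δφ = 61.52 − 0.06 = 61.46°.
a = sin²(Δφ/2) + cos φ₁ · cos φ₂ · sin²(Δλ/2) = 0.412970.
c = 2·atan2(√a, √(1−a)) = 1.39585 rad → d = 6371·c ≈ 8892.93 km.

8893 km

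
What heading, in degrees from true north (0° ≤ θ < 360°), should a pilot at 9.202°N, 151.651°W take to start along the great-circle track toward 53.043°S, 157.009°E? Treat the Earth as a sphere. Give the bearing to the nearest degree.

209°

Δλ = 157.009 − -151.651 = 308.660°; wrapped into (−180°, 180°]: -51.340°.
θ = atan2( sin Δλ · cos φ₂ , cos φ₁ · sin φ₂ − sin φ₁ · cos φ₂ · cos Δλ )
  = atan2(-0.46947, -0.84886) = -151.055° → normalised to [0°, 360°): 208.945°.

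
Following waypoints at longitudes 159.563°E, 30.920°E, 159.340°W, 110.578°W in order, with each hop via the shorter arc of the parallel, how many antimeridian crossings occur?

1

Leg 1: +159.563° → +30.920°, shortest Δλ = -128.643° (west) — does not cross 180°.
Leg 2: +30.920° → -159.340°, shortest Δλ = 169.74° (east) — crosses 180°.
Leg 3: -159.340° → -110.578°, shortest Δλ = 48.762° (east) — does not cross 180°.
Total crossings: 1.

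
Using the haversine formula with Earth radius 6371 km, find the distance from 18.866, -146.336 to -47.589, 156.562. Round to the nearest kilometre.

Δλ = 156.562 − -146.336 = 302.898°; wrapped into (−180°, 180°]: -57.102°.
Δφ = -47.589 − 18.866 = -66.455°.
a = sin²(Δφ/2) + cos φ₁ · cos φ₂ · sin²(Δλ/2) = 0.446050.
c = 2·atan2(√a, √(1−a)) = 1.46269 rad → d = 6371·c ≈ 9318.78 km.

9319 km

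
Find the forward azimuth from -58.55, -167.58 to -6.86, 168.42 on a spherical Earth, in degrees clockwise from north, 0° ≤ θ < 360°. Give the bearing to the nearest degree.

330°

Δλ = 168.42 − -167.58 = 336.00°; wrapped into (−180°, 180°]: -24.00°.
θ = atan2( sin Δλ · cos φ₂ , cos φ₁ · sin φ₂ − sin φ₁ · cos φ₂ · cos Δλ )
  = atan2(-0.40382, 0.71144) = -29.580° → normalised to [0°, 360°): 330.420°.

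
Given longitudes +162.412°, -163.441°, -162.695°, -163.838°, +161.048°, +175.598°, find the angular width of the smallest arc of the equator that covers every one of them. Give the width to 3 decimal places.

Sort the longitudes: -163.838°, -163.441°, -162.695°, +161.048°, +162.412°, +175.598°.
Eastward gaps between consecutive values (wrapping around): 0.397°, 0.746°, 323.743°, 1.364°, 13.186°, 20.564°.
Largest gap = 323.743° ⇒ minimal covering band is its complement: 360° − 323.743° = 36.257°.
Band runs from +161.048° eastward to -162.695°, crossing the antimeridian.

36.257°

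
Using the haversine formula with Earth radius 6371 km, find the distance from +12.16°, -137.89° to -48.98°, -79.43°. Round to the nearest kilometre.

Δλ = -79.43 − -137.89 = 58.46°.
Δφ = -48.98 − 12.16 = -61.14°.
a = sin²(Δφ/2) + cos φ₁ · cos φ₂ · sin²(Δλ/2) = 0.411655.
c = 2·atan2(√a, √(1−a)) = 1.39317 rad → d = 6371·c ≈ 8875.91 km.

8876 km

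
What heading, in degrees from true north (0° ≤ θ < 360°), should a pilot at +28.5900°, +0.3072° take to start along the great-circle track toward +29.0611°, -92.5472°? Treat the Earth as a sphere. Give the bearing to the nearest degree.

297°

Δλ = -92.5472 − 0.3072 = -92.8544°.
θ = atan2( sin Δλ · cos φ₂ , cos φ₁ · sin φ₂ − sin φ₁ · cos φ₂ · cos Δλ )
  = atan2(-0.87302, 0.44734) = -62.869° → normalised to [0°, 360°): 297.131°.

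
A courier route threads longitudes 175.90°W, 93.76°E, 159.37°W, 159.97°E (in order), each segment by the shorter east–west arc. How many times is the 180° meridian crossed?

3

Leg 1: -175.90° → +93.76°, shortest Δλ = -90.34° (west) — crosses 180°.
Leg 2: +93.76° → -159.37°, shortest Δλ = 106.87° (east) — crosses 180°.
Leg 3: -159.37° → +159.97°, shortest Δλ = -40.66° (west) — crosses 180°.
Total crossings: 3.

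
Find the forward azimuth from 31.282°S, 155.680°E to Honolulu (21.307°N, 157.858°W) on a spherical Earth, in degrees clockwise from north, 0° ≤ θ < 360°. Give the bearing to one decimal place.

Δλ = -157.858 − 155.680 = -313.538°; wrapped into (−180°, 180°]: 46.462°.
θ = atan2( sin Δλ · cos φ₂ , cos φ₁ · sin φ₂ − sin φ₁ · cos φ₂ · cos Δλ )
  = atan2(0.67537, 0.64377) = 46.372° → normalised to [0°, 360°): 46.372°.

46.4°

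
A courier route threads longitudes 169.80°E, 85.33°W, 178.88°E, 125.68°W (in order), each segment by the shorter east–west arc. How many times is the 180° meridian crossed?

3

Leg 1: +169.80° → -85.33°, shortest Δλ = 104.87° (east) — crosses 180°.
Leg 2: -85.33° → +178.88°, shortest Δλ = -95.79° (west) — crosses 180°.
Leg 3: +178.88° → -125.68°, shortest Δλ = 55.44° (east) — crosses 180°.
Total crossings: 3.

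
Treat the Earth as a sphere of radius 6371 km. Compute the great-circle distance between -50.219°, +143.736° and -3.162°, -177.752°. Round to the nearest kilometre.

Δλ = -177.752 − 143.736 = -321.488°; wrapped into (−180°, 180°]: 38.512°.
Δφ = -3.162 − -50.219 = 47.057°.
a = sin²(Δφ/2) + cos φ₁ · cos φ₂ · sin²(Δλ/2) = 0.228850.
c = 2·atan2(√a, √(1−a)) = 0.99762 rad → d = 6371·c ≈ 6355.87 km.

6356 km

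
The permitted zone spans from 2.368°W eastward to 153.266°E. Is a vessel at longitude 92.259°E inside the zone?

Band width going east from -2.368° to +153.266°: ((153.266 − -2.368) mod 360) = 155.634°.
Offset of +92.259° east of the west edge: ((92.259 − -2.368) mod 360) = 94.627°.
94.627° ≤ 155.634° ⇒ inside.

Yes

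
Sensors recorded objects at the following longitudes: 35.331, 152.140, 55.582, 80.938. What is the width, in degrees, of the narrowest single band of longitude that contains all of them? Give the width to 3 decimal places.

116.809°

Sort the longitudes: +35.331°, +55.582°, +80.938°, +152.140°.
Eastward gaps between consecutive values (wrapping around): 20.251°, 25.356°, 71.202°, 243.191°.
Largest gap = 243.191° ⇒ minimal covering band is its complement: 360° − 243.191° = 116.809°.
Band runs from +35.331° eastward to +152.140°.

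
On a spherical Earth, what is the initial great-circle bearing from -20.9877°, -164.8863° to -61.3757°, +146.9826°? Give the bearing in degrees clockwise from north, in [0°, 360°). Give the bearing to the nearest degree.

207°

Δλ = 146.9826 − -164.8863 = 311.8689°; wrapped into (−180°, 180°]: -48.1311°.
θ = atan2( sin Δλ · cos φ₂ , cos φ₁ · sin φ₂ − sin φ₁ · cos φ₂ · cos Δλ )
  = atan2(-0.35675, -0.70502) = -153.160° → normalised to [0°, 360°): 206.840°.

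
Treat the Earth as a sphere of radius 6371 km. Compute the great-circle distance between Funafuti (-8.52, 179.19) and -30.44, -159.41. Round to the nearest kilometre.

3299 km

Δλ = -159.41 − 179.19 = -338.60°; wrapped into (−180°, 180°]: 21.40°.
Δφ = -30.44 − -8.52 = -21.92°.
a = sin²(Δφ/2) + cos φ₁ · cos φ₂ · sin²(Δλ/2) = 0.065539.
c = 2·atan2(√a, √(1−a)) = 0.51778 rad → d = 6371·c ≈ 3298.76 km.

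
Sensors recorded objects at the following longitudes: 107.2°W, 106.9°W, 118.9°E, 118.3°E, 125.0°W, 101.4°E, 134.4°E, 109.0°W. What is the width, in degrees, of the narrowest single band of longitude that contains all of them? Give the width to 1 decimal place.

Sort the longitudes: -125.0°, -109.0°, -107.2°, -106.9°, +101.4°, +118.3°, +118.9°, +134.4°.
Eastward gaps between consecutive values (wrapping around): 16.0°, 1.8°, 0.3°, 208.3°, 16.9°, 0.6°, 15.5°, 100.6°.
Largest gap = 208.3° ⇒ minimal covering band is its complement: 360° − 208.3° = 151.7°.
Band runs from +101.4° eastward to -106.9°, crossing the antimeridian.

151.7°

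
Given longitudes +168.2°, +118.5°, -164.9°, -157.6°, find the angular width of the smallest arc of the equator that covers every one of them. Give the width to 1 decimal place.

Sort the longitudes: -164.9°, -157.6°, +118.5°, +168.2°.
Eastward gaps between consecutive values (wrapping around): 7.3°, 276.1°, 49.7°, 26.9°.
Largest gap = 276.1° ⇒ minimal covering band is its complement: 360° − 276.1° = 83.9°.
Band runs from +118.5° eastward to -157.6°, crossing the antimeridian.

83.9°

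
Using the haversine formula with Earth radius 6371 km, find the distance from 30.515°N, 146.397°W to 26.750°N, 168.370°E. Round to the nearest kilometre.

Δλ = 168.370 − -146.397 = 314.767°; wrapped into (−180°, 180°]: -45.233°.
Δφ = 26.750 − 30.515 = -3.765°.
a = sin²(Δφ/2) + cos φ₁ · cos φ₂ · sin²(Δλ/2) = 0.114849.
c = 2·atan2(√a, √(1−a)) = 0.69148 rad → d = 6371·c ≈ 4405.42 km.

4405 km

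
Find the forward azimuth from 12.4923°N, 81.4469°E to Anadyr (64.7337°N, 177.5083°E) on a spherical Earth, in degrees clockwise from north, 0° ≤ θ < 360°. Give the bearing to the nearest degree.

Δλ = 177.5083 − 81.4469 = 96.0614°.
θ = atan2( sin Δλ · cos φ₂ , cos φ₁ · sin φ₂ − sin φ₁ · cos φ₂ · cos Δλ )
  = atan2(0.42444, 0.89267) = 25.430° → normalised to [0°, 360°): 25.430°.

25°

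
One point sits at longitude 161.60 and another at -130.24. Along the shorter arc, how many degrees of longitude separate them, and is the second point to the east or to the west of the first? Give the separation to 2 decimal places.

Raw difference: -130.24 − 161.60 = -291.84°.
Normalise into (−180°, 180°]: -291.84° + 360° = 68.16°.
Positive ⇒ the second point lies to the east; separation 68.16°.

68.16° east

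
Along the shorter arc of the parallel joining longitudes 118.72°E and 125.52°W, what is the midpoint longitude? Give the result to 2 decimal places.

176.60°E

Signed shortest Δλ from +118.72° to -125.52° is +115.76°.
Midpoint longitude = +118.72° + (+115.76°)/2 = +118.72° + 57.88° = +176.60°.
(The naïve average (+118.72 + -125.52)/2 = -3.4° is on the wrong side of the globe.)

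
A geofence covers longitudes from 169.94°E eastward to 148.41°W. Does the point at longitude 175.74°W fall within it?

Yes

Band width going east from +169.94° to -148.41°: ((-148.41 − 169.94) mod 360) = 41.65°.
Offset of -175.74° east of the west edge: ((-175.74 − 169.94) mod 360) = 14.32°.
14.32° ≤ 41.65° ⇒ inside.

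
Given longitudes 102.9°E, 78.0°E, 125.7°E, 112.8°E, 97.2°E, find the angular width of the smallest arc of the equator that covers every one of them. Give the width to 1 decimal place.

Sort the longitudes: +78.0°, +97.2°, +102.9°, +112.8°, +125.7°.
Eastward gaps between consecutive values (wrapping around): 19.2°, 5.7°, 9.9°, 12.9°, 312.3°.
Largest gap = 312.3° ⇒ minimal covering band is its complement: 360° − 312.3° = 47.7°.
Band runs from +78.0° eastward to +125.7°.

47.7°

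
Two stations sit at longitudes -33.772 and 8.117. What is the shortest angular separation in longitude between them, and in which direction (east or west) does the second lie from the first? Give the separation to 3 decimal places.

41.889° east

Raw difference: 8.117 − -33.772 = 41.889°.
Normalise into (−180°, 180°]: 41.889° stays 41.889°.
Positive ⇒ the second point lies to the east; separation 41.889°.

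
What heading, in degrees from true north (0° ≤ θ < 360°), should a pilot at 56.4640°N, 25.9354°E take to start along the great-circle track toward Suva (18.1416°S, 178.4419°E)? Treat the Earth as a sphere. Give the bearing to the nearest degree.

40°

Δλ = 178.4419 − 25.9354 = 152.5065°.
θ = atan2( sin Δλ · cos φ₂ , cos φ₁ · sin φ₂ − sin φ₁ · cos φ₂ · cos Δλ )
  = atan2(0.43870, 0.53063) = 39.582° → normalised to [0°, 360°): 39.582°.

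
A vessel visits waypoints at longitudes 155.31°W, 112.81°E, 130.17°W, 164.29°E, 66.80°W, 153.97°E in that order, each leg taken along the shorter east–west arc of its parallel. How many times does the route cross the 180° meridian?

Leg 1: -155.31° → +112.81°, shortest Δλ = -91.88° (west) — crosses 180°.
Leg 2: +112.81° → -130.17°, shortest Δλ = 117.02° (east) — crosses 180°.
Leg 3: -130.17° → +164.29°, shortest Δλ = -65.54° (west) — crosses 180°.
Leg 4: +164.29° → -66.80°, shortest Δλ = 128.91° (east) — crosses 180°.
Leg 5: -66.80° → +153.97°, shortest Δλ = -139.23° (west) — crosses 180°.
Total crossings: 5.

5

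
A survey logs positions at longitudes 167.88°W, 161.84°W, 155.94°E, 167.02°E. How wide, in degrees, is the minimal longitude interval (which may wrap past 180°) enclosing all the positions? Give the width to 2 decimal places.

Sort the longitudes: -167.88°, -161.84°, +155.94°, +167.02°.
Eastward gaps between consecutive values (wrapping around): 6.04°, 317.78°, 11.08°, 25.10°.
Largest gap = 317.78° ⇒ minimal covering band is its complement: 360° − 317.78° = 42.22°.
Band runs from +155.94° eastward to -161.84°, crossing the antimeridian.

42.22°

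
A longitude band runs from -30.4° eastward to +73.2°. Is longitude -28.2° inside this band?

Yes

Band width going east from -30.4° to +73.2°: ((73.2 − -30.4) mod 360) = 103.6°.
Offset of -28.2° east of the west edge: ((-28.2 − -30.4) mod 360) = 2.2°.
2.2° ≤ 103.6° ⇒ inside.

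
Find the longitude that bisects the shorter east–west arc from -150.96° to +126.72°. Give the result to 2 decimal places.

Signed shortest Δλ from -150.96° to +126.72° is -82.32°.
Midpoint longitude = -150.96° + (-82.32°)/2 = -150.96° − 41.16° = -192.12°.
Normalise into (−180°, 180°]: +167.88°.
(The naïve average (-150.96 + +126.72)/2 = -12.12° is on the wrong side of the globe.)

+167.88°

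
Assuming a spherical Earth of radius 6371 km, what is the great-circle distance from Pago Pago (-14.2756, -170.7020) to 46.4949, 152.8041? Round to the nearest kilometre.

7678 km

Δλ = 152.8041 − -170.7020 = 323.5061°; wrapped into (−180°, 180°]: -36.4939°.
Δφ = 46.4949 − -14.2756 = 60.7705°.
a = sin²(Δφ/2) + cos φ₁ · cos φ₂ · sin²(Δλ/2) = 0.321254.
c = 2·atan2(√a, √(1−a)) = 1.20522 rad → d = 6371·c ≈ 7678.43 km.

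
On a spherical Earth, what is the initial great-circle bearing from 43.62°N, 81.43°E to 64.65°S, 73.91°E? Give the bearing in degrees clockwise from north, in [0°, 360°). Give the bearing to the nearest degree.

Δλ = 73.91 − 81.43 = -7.52°.
θ = atan2( sin Δλ · cos φ₂ , cos φ₁ · sin φ₂ − sin φ₁ · cos φ₂ · cos Δλ )
  = atan2(-0.05603, -0.94705) = -176.614° → normalised to [0°, 360°): 183.386°.

183°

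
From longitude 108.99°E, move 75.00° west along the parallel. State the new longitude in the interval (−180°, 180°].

33.99°E

Start at +108.99°; shift −75.00° → +33.99°.
+33.99° already lies in (−180°, 180°].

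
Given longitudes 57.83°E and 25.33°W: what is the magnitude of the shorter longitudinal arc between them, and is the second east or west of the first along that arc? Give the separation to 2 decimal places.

Raw difference: -25.33 − 57.83 = -83.16°.
Normalise into (−180°, 180°]: -83.16° stays -83.16°.
Negative ⇒ the second point lies to the west; separation 83.16°.

83.16° west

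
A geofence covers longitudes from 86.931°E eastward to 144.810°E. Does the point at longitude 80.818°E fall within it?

Band width going east from +86.931° to +144.810°: ((144.810 − 86.931) mod 360) = 57.879°.
Offset of +80.818° east of the west edge: ((80.818 − 86.931) mod 360) = 353.887°.
353.887° > 57.879° ⇒ outside.

No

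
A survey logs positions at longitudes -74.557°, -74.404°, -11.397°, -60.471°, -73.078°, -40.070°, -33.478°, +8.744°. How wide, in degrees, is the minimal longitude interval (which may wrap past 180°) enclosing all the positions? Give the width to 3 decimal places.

Sort the longitudes: -74.557°, -74.404°, -73.078°, -60.471°, -40.070°, -33.478°, -11.397°, +8.744°.
Eastward gaps between consecutive values (wrapping around): 0.153°, 1.326°, 12.607°, 20.401°, 6.592°, 22.081°, 20.141°, 276.699°.
Largest gap = 276.699° ⇒ minimal covering band is its complement: 360° − 276.699° = 83.301°.
Band runs from -74.557° eastward to +8.744°.

83.301°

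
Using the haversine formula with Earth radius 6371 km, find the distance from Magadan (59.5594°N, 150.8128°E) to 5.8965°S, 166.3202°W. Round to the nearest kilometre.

Δλ = -166.3202 − 150.8128 = -317.1330°; wrapped into (−180°, 180°]: 42.8670°.
Δφ = -5.8965 − 59.5594 = -65.4559°.
a = sin²(Δφ/2) + cos φ₁ · cos φ₂ · sin²(Δλ/2) = 0.359599.
c = 2·atan2(√a, √(1−a)) = 1.28617 rad → d = 6371·c ≈ 8194.17 km.

8194 km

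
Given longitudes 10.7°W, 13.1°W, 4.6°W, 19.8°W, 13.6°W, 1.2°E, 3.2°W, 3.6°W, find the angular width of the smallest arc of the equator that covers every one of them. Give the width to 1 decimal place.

Sort the longitudes: -19.8°, -13.6°, -13.1°, -10.7°, -4.6°, -3.6°, -3.2°, +1.2°.
Eastward gaps between consecutive values (wrapping around): 6.2°, 0.5°, 2.4°, 6.1°, 1.0°, 0.4°, 4.4°, 339.0°.
Largest gap = 339.0° ⇒ minimal covering band is its complement: 360° − 339.0° = 21.0°.
Band runs from -19.8° eastward to +1.2°.

21.0°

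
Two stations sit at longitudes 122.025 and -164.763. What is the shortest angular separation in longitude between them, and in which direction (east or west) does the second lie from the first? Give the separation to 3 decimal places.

73.212° east

Raw difference: -164.763 − 122.025 = -286.788°.
Normalise into (−180°, 180°]: -286.788° + 360° = 73.212°.
Positive ⇒ the second point lies to the east; separation 73.212°.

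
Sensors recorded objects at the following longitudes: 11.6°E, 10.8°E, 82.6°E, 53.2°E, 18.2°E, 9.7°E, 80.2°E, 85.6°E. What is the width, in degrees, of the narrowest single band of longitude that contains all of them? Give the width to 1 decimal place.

Sort the longitudes: +9.7°, +10.8°, +11.6°, +18.2°, +53.2°, +80.2°, +82.6°, +85.6°.
Eastward gaps between consecutive values (wrapping around): 1.1°, 0.8°, 6.6°, 35.0°, 27.0°, 2.4°, 3.0°, 284.1°.
Largest gap = 284.1° ⇒ minimal covering band is its complement: 360° − 284.1° = 75.9°.
Band runs from +9.7° eastward to +85.6°.

75.9°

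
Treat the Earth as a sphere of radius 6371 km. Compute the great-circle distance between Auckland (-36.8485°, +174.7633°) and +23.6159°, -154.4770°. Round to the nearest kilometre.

7456 km

Δλ = -154.4770 − 174.7633 = -329.2403°; wrapped into (−180°, 180°]: 30.7597°.
Δφ = 23.6159 − -36.8485 = 60.4644°.
a = sin²(Δφ/2) + cos φ₁ · cos φ₂ · sin²(Δλ/2) = 0.305092.
c = 2·atan2(√a, √(1−a)) = 1.17036 rad → d = 6371·c ≈ 7456.39 km.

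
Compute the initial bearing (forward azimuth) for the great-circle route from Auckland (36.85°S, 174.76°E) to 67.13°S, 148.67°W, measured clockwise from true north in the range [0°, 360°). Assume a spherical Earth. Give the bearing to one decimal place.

157.2°

Δλ = -148.67 − 174.76 = -323.43°; wrapped into (−180°, 180°]: 36.57°.
θ = atan2( sin Δλ · cos φ₂ , cos φ₁ · sin φ₂ − sin φ₁ · cos φ₂ · cos Δλ )
  = atan2(0.23155, -0.55011) = 157.173° → normalised to [0°, 360°): 157.173°.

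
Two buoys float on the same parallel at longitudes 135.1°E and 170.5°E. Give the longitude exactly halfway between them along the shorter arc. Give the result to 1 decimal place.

152.8°E

Signed shortest Δλ from +135.1° to +170.5° is +35.4°.
Midpoint longitude = +135.1° + (+35.4°)/2 = +135.1° + 17.7° = +152.8°.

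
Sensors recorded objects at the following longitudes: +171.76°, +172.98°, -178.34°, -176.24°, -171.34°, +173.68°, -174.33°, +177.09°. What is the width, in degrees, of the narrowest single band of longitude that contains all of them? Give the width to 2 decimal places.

Sort the longitudes: -178.34°, -176.24°, -174.33°, -171.34°, +171.76°, +172.98°, +173.68°, +177.09°.
Eastward gaps between consecutive values (wrapping around): 2.10°, 1.91°, 2.99°, 343.10°, 1.22°, 0.70°, 3.41°, 4.57°.
Largest gap = 343.10° ⇒ minimal covering band is its complement: 360° − 343.10° = 16.90°.
Band runs from +171.76° eastward to -171.34°, crossing the antimeridian.

16.90°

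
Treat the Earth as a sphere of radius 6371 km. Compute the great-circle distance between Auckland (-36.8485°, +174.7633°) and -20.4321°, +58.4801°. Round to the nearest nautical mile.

5827 nmi

Δλ = 58.4801 − 174.7633 = -116.2832°.
Δφ = -20.4321 − -36.8485 = 16.4164°.
a = sin²(Δφ/2) + cos φ₁ · cos φ₂ · sin²(Δλ/2) = 0.561349.
c = 2·atan2(√a, √(1−a)) = 1.69381 rad → d = 6371·c ≈ 10791.23 km ≈ 5826.80 nmi.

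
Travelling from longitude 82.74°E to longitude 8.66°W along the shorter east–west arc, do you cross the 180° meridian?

Signed shortest Δλ = ((-8.66 − 82.74 + 180) mod 360) − 180 = -91.4°.
Going west by 91.4° from +82.74° reaches -8.66° without touching 180°.

No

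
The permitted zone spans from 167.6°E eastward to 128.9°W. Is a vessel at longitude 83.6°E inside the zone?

No

Band width going east from +167.6° to -128.9°: ((-128.9 − 167.6) mod 360) = 63.5°.
Offset of +83.6° east of the west edge: ((83.6 − 167.6) mod 360) = 276.0°.
276.0° > 63.5° ⇒ outside.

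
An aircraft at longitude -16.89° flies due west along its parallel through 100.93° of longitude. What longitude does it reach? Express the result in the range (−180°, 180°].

-117.82°

Start at -16.89°; shift −100.93° → -117.82°.
-117.82° already lies in (−180°, 180°].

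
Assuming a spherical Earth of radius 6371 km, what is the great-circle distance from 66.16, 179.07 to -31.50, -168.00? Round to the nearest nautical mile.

Δλ = -168.00 − 179.07 = -347.07°; wrapped into (−180°, 180°]: 12.93°.
Δφ = -31.50 − 66.16 = -97.66°.
a = sin²(Δφ/2) + cos φ₁ · cos φ₂ · sin²(Δλ/2) = 0.571016.
c = 2·atan2(√a, √(1−a)) = 1.71331 rad → d = 6371·c ≈ 10915.50 km ≈ 5893.90 nmi.

5894 nmi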